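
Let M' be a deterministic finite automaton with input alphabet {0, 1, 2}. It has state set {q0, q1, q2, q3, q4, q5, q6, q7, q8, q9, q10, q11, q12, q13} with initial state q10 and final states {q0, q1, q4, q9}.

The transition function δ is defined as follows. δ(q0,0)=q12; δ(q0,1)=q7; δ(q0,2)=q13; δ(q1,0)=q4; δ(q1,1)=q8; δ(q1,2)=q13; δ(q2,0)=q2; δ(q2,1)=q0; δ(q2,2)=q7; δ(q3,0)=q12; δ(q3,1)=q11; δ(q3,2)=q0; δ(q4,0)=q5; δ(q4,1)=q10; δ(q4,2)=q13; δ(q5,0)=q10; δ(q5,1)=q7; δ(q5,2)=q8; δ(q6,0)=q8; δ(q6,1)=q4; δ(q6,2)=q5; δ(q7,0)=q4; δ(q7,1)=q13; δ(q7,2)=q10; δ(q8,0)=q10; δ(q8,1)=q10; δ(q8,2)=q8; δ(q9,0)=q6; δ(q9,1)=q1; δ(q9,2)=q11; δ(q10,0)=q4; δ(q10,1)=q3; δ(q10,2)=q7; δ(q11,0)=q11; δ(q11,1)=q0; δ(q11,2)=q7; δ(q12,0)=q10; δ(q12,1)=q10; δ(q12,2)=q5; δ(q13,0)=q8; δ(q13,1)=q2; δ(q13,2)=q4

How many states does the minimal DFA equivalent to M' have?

Reachable states from the start: {q0,q2,q3,q4,q5,q7,q8,q10,q11,q12,q13}. Unreachable: {q1,q6,q9} — drop them.
Initial partition by acceptance: {q0,q4} | {q2,q3,q5,q7,q8,q10,q11,q12,q13}.
Split {q2,q3,q5,q7,q8,q10,q11,q12,q13} by δ(·,0) → {q2,q3,q5,q8,q11,q12,q13} and {q7,q10}.
Split {q2,q3,q5,q8,q11,q12,q13} by δ(·,0) → {q2,q3,q11,q13} and {q5,q8,q12}.
Split {q2,q3,q11,q13} by δ(·,0) → {q2,q11} and {q3,q13}.
No further refinement is possible. Final partition (5 blocks): {q0,q4} | {q2,q11} | {q7,q10} | {q5,q8,q12} | {q3,q13}.

5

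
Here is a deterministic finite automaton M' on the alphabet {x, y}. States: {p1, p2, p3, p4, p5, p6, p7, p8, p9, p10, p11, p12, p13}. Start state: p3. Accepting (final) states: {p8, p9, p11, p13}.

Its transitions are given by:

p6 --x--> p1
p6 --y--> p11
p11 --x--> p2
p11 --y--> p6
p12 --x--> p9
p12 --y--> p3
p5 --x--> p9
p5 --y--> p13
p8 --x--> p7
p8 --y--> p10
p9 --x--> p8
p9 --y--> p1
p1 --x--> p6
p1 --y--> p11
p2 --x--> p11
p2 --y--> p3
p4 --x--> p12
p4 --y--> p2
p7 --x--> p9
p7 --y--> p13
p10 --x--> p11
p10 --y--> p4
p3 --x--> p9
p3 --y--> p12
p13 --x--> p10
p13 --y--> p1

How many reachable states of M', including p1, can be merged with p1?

2

Reachable states from the start: {p1,p2,p3,p4,p6,p7,p8,p9,p10,p11,p12,p13}. Unreachable: {p5} — drop them.
Start with accepting vs non-accepting: {p8,p9,p11,p13} | {p1,p2,p3,p4,p6,p7,p10,p12}.
Refine {p8,p9,p11,p13} on symbol x: members go to different blocks, giving {p8,p11,p13} and {p9}.
Split {p1,p2,p3,p4,p6,p7,p10,p12} by δ(·,x) → {p1,p4,p6} and {p3,p7,p12} and {p2,p10}.
On input x, block {p8,p11,p13} splits into {p11,p13} and {p8}.
On input x, block {p1,p4,p6} splits into {p1,p6} and {p4}.
On input y, block {p3,p7,p12} splits into {p3,p12} and {p7}.
On input y, block {p2,p10} splits into {p2} and {p10}.
Refine {p11,p13} on symbol x: members go to different blocks, giving {p11} and {p13}.
Stable partition: {p11} | {p1,p6} | {p9} | {p3,p12} | {p2} | {p8} | {p4} | {p7} | {p10} | {p13} — 10 equivalence classes.
State p1 belongs to the block {p1,p6}, which has 2 states.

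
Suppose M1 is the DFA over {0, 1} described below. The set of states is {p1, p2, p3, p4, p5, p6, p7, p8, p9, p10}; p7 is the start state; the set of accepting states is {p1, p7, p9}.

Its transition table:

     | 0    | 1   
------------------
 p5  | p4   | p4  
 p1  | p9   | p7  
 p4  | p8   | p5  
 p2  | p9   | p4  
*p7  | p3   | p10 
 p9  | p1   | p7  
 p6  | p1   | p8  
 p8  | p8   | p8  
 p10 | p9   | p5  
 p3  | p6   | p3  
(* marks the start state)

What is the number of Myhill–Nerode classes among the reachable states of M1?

5

States {p2} cannot be reached from the start state, so discard them.
Start with accepting vs non-accepting: {p1,p7,p9} | {p3,p4,p5,p6,p8,p10}.
Refine {p1,p7,p9} on symbol 0: members go to different blocks, giving {p1,p9} and {p7}.
Split {p3,p4,p5,p6,p8,p10} by δ(·,0) → {p3,p4,p5,p8} and {p6,p10}.
On input 0, block {p3,p4,p5,p8} splits into {p4,p5,p8} and {p3}.
No further refinement is possible. Final partition (5 blocks): {p1,p9} | {p4,p5,p8} | {p7} | {p6,p10} | {p3}.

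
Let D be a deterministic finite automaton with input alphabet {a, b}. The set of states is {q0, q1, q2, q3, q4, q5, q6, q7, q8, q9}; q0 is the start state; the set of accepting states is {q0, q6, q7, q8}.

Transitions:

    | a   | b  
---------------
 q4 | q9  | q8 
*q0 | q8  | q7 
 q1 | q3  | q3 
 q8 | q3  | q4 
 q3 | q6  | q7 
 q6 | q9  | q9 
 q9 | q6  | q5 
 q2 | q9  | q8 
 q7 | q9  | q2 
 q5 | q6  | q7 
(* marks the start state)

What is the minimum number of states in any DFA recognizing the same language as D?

7

States {q1} cannot be reached from the start state, so discard them.
Initial partition by acceptance: {q0,q6,q7,q8} | {q2,q3,q4,q5,q9}.
Split {q0,q6,q7,q8} by δ(·,a) → {q6,q7,q8} and {q0}.
Refine {q2,q3,q4,q5,q9} on symbol a: members go to different blocks, giving {q3,q5,q9} and {q2,q4}.
Refine {q6,q7,q8} on symbol b: members go to different blocks, giving {q7,q8} and {q6}.
Refine {q3,q5,q9} on symbol b: members go to different blocks, giving {q3,q5} and {q9}.
Refine {q7,q8} on symbol a: members go to different blocks, giving {q7} and {q8}.
No further refinement is possible. Final partition (7 blocks): {q7} | {q3,q5} | {q0} | {q2,q4} | {q6} | {q9} | {q8}.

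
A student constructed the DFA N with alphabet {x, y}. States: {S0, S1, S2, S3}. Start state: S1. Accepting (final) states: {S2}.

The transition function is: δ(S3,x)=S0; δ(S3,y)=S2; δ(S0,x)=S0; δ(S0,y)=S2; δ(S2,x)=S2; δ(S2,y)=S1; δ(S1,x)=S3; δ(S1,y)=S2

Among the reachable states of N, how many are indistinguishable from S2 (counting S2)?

All states are reachable from the start state.
Start with accepting vs non-accepting: {S2} | {S0,S1,S3}.
No further refinement is possible. Final partition (2 blocks): {S2} | {S0,S1,S3}.
State S2 belongs to the block {S2}, which has 1 states.

1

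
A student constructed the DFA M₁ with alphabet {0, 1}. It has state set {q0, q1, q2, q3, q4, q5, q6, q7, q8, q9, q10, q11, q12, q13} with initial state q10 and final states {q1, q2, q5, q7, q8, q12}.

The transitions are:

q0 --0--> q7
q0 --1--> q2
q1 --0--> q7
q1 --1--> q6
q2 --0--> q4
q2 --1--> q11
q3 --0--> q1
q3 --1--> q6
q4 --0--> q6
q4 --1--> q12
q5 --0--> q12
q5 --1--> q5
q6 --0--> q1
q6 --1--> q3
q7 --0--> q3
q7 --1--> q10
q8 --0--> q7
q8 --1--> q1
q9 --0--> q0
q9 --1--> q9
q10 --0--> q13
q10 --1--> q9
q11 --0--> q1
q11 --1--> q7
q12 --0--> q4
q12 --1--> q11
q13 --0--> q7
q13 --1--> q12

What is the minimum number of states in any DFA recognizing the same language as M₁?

8

States {q5,q8} cannot be reached from the start state, so discard them.
Start with accepting vs non-accepting: {q1,q2,q7,q12} | {q0,q3,q4,q6,q9,q10,q11,q13}.
On input 0, block {q1,q2,q7,q12} splits into {q2,q7,q12} and {q1}.
Refine {q0,q3,q4,q6,q9,q10,q11,q13} on symbol 0: members go to different blocks, giving {q3,q6,q11} and {q4,q9,q10} and {q0,q13}.
Split {q2,q7,q12} by δ(·,0) → {q2,q12} and {q7}.
On input 1, block {q3,q6,q11} splits into {q3,q6} and {q11}.
Split {q4,q9,q10} by δ(·,0) → {q9,q10} and {q4}.
The partition is now stable with 8 blocks: {q2,q12} | {q3,q6} | {q1} | {q9,q10} | {q0,q13} | {q7} | {q11} | {q4}.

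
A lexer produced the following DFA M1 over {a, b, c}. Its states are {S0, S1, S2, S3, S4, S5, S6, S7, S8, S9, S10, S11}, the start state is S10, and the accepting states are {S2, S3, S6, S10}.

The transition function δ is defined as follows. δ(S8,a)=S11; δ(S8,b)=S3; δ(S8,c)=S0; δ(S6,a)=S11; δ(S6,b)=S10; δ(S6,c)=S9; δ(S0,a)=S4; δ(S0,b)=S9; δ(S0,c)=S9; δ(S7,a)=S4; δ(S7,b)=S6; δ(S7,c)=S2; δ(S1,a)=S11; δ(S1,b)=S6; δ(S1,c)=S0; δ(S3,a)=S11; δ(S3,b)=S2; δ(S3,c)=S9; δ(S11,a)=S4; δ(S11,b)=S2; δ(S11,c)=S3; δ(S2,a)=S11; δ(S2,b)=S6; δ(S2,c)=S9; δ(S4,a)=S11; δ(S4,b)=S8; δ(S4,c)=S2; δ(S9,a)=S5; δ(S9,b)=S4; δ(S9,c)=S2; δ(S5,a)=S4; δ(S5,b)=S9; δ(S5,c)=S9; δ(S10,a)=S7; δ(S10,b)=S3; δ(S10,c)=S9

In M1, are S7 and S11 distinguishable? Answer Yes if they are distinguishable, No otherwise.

No

States {S1} cannot be reached from the start state, so discard them.
Initial partition by acceptance: {S2,S3,S6,S10} | {S0,S4,S5,S7,S8,S9,S11}.
Refine {S0,S4,S5,S7,S8,S9,S11} on symbol b: members go to different blocks, giving {S0,S4,S5,S9} and {S7,S8,S11}.
On input a, block {S0,S4,S5,S9} splits into {S0,S5,S9} and {S4}.
Split {S0,S5,S9} by δ(·,a) → {S0,S5} and {S9}.
Refine {S7,S8,S11} on symbol a: members go to different blocks, giving {S7,S11} and {S8}.
Stable partition: {S2,S3,S6,S10} | {S0,S5} | {S7,S11} | {S4} | {S9} | {S8} — 6 equivalence classes.
S7 and S11 lie in the same block of the stable partition, so they are equivalent — no string distinguishes them.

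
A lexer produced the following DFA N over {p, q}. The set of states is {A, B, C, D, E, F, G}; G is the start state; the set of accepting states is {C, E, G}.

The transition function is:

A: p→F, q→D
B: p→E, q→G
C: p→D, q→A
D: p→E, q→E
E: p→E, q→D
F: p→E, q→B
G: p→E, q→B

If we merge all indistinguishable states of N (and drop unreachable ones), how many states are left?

Reachable states from the start: {B,D,E,G}. Unreachable: {A,C,F} — drop them.
P0 = {E,G} | {B,D}.
Stable partition: {E,G} | {B,D} — 2 equivalence classes.

2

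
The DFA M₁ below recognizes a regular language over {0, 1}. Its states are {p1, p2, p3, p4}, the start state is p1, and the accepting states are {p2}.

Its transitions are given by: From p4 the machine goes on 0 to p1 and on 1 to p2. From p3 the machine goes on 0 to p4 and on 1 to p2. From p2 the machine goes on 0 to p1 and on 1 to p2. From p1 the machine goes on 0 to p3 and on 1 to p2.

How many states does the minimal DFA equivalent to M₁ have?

All states are reachable from the start state.
Start with accepting vs non-accepting: {p2} | {p1,p3,p4}.
The partition is now stable with 2 blocks: {p2} | {p1,p3,p4}.

2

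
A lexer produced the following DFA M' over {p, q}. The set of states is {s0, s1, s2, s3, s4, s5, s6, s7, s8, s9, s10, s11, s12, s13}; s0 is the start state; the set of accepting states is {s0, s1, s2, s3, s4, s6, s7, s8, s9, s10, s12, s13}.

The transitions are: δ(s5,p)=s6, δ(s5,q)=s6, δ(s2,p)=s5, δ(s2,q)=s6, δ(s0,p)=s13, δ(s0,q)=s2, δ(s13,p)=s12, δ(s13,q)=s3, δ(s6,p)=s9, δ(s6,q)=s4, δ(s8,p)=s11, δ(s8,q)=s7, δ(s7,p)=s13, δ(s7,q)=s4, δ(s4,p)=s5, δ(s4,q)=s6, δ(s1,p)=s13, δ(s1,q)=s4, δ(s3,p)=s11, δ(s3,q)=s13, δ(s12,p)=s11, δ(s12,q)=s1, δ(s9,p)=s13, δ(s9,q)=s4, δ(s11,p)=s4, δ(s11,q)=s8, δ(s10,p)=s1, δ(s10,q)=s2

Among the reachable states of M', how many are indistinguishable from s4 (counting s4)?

2

Reachable states from the start: {s0,s1,s2,s3,s4,s5,s6,s7,s8,s9,s11,s12,s13}. Unreachable: {s10} — drop them.
P0 = {s0,s1,s2,s3,s4,s6,s7,s8,s9,s12,s13} | {s5,s11}.
Split {s0,s1,s2,s3,s4,s6,s7,s8,s9,s12,s13} by δ(·,p) → {s0,s1,s6,s7,s9,s13} and {s2,s3,s4,s8,s12}.
On input p, block {s0,s1,s6,s7,s9,s13} splits into {s0,s1,s6,s7,s9} and {s13}.
Split {s0,s1,s6,s7,s9} by δ(·,p) → {s0,s1,s7,s9} and {s6}.
Refine {s5,s11} on symbol p: members go to different blocks, giving {s5} and {s11}.
Refine {s2,s3,s4,s8,s12} on symbol p: members go to different blocks, giving {s3,s8,s12} and {s2,s4}.
Refine {s3,s8,s12} on symbol q: members go to different blocks, giving {s8,s12} and {s3}.
Stable partition: {s0,s1,s7,s9} | {s5} | {s8,s12} | {s13} | {s6} | {s11} | {s2,s4} | {s3} — 8 equivalence classes.
The equivalence class containing s4 is {s2,s4}, of size 2.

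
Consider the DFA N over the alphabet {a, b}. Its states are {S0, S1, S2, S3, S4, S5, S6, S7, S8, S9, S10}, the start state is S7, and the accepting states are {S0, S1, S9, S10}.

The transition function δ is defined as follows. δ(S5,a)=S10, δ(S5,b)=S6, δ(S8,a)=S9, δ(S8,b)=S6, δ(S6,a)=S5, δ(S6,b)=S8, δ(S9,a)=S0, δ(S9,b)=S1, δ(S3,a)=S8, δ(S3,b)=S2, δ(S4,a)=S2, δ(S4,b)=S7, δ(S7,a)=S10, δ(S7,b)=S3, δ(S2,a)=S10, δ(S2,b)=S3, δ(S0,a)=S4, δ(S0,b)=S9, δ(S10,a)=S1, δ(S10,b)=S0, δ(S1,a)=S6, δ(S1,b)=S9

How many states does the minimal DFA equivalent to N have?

Initial partition by acceptance: {S0,S1,S9,S10} | {S2,S3,S4,S5,S6,S7,S8}.
Split {S0,S1,S9,S10} by δ(·,a) → {S0,S1} and {S9,S10}.
Refine {S2,S3,S4,S5,S6,S7,S8} on symbol a: members go to different blocks, giving {S2,S5,S7,S8} and {S3,S4,S6}.
The partition is now stable with 4 blocks: {S0,S1} | {S2,S5,S7,S8} | {S9,S10} | {S3,S4,S6}.

4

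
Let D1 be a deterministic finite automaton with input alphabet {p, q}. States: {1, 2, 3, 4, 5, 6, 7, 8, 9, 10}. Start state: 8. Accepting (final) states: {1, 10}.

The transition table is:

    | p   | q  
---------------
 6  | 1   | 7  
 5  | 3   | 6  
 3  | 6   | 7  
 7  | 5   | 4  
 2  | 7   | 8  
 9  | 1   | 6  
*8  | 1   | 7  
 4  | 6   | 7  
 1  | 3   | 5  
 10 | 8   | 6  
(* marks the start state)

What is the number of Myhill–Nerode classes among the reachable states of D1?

5

Reachable states from the start: {1,3,4,5,6,7,8}. Unreachable: {2,9,10} — drop them.
P0 = {1} | {3,4,5,6,7,8}.
On input p, block {3,4,5,6,7,8} splits into {3,4,5,7} and {6,8}.
On input p, block {3,4,5,7} splits into {3,4} and {5,7}.
Refine {5,7} on symbol p: members go to different blocks, giving {5} and {7}.
No further refinement is possible. Final partition (5 blocks): {1} | {3,4} | {6,8} | {5} | {7}.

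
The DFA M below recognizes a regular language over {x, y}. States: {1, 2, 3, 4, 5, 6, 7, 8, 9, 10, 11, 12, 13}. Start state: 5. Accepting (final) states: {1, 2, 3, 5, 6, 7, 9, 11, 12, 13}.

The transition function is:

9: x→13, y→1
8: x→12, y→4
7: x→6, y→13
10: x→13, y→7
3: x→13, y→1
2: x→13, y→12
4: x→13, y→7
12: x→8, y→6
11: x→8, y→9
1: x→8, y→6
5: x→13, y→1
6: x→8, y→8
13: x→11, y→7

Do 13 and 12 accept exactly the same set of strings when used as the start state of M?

Reachable states from the start: {1,4,5,6,7,8,9,11,12,13}. Unreachable: {2,3,10} — drop them.
Start with accepting vs non-accepting: {1,5,6,7,9,11,12,13} | {4,8}.
On input x, block {1,5,6,7,9,11,12,13} splits into {1,6,11,12} and {5,7,9,13}.
Refine {1,6,11,12} on symbol y: members go to different blocks, giving {1,12} and {6} and {11}.
Refine {4,8} on symbol x: members go to different blocks, giving {4} and {8}.
Refine {5,7,9,13} on symbol x: members go to different blocks, giving {5,9} and {7} and {13}.
No further refinement is possible. Final partition (8 blocks): {1,12} | {4} | {5,9} | {6} | {11} | {8} | {7} | {13}.
13 and 12 end up in different blocks, so they are distinguishable. For instance, the string 'x' is accepted from only 13.

No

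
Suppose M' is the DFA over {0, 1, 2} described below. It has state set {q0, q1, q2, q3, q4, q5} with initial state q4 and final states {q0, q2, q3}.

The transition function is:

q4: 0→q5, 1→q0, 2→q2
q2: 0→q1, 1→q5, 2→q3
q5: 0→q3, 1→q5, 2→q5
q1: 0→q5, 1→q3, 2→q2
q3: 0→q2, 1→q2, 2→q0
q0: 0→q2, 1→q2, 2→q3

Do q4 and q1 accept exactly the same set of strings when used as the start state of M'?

Yes

Start with accepting vs non-accepting: {q0,q2,q3} | {q1,q4,q5}.
Split {q0,q2,q3} by δ(·,0) → {q0,q3} and {q2}.
On input 0, block {q1,q4,q5} splits into {q1,q4} and {q5}.
No further refinement is possible. Final partition (4 blocks): {q0,q3} | {q1,q4} | {q2} | {q5}.
q4 and q1 lie in the same block of the stable partition, so they are equivalent — no string distinguishes them.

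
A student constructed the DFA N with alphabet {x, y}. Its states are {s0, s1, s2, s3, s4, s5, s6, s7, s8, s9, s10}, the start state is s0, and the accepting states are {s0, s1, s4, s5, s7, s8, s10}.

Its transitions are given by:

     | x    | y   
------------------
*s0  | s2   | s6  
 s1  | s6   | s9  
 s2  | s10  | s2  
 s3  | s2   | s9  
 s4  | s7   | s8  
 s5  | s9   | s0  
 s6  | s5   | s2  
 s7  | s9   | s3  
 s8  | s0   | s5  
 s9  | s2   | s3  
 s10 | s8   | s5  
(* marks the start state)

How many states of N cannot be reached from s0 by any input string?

BFS from s0 reaches {s0, s2, s3, s5, s6, s8, s9, s10}; the 3 state(s) s1, s4, s7 are never visited.

3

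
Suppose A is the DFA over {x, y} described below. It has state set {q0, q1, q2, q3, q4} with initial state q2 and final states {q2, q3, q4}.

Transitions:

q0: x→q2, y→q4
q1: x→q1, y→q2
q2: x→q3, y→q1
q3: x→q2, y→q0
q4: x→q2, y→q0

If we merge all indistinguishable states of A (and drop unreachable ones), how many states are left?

P0 = {q2,q3,q4} | {q0,q1}.
Split {q0,q1} by δ(·,x) → {q0} and {q1}.
On input y, block {q2,q3,q4} splits into {q3,q4} and {q2}.
The partition is now stable with 4 blocks: {q3,q4} | {q0} | {q1} | {q2}.

4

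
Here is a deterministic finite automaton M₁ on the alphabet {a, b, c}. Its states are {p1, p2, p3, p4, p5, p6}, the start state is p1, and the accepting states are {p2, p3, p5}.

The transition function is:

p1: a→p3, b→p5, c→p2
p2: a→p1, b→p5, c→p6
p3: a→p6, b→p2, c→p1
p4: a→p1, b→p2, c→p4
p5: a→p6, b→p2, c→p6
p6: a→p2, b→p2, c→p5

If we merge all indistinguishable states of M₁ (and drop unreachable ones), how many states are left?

2

Reachable states from the start: {p1,p2,p3,p5,p6}. Unreachable: {p4} — drop them.
Initial partition by acceptance: {p2,p3,p5} | {p1,p6}.
Stable partition: {p2,p3,p5} | {p1,p6} — 2 equivalence classes.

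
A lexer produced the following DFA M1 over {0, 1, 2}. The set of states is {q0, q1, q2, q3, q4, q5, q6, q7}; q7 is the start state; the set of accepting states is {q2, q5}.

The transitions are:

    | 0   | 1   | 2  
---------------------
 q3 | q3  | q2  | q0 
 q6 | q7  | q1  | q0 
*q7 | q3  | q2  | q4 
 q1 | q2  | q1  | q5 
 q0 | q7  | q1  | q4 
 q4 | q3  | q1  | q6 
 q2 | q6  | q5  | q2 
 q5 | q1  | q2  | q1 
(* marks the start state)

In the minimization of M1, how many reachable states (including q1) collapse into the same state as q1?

1

Every state is reachable, so we keep all 8.
Initial partition by acceptance: {q2,q5} | {q0,q1,q3,q4,q6,q7}.
Split {q2,q5} by δ(·,2) → {q2} and {q5}.
On input 0, block {q0,q1,q3,q4,q6,q7} splits into {q0,q3,q4,q6,q7} and {q1}.
Refine {q0,q3,q4,q6,q7} on symbol 1: members go to different blocks, giving {q0,q4,q6} and {q3,q7}.
The partition is now stable with 5 blocks: {q2} | {q0,q4,q6} | {q5} | {q1} | {q3,q7}.
The equivalence class containing q1 is {q1}, of size 1.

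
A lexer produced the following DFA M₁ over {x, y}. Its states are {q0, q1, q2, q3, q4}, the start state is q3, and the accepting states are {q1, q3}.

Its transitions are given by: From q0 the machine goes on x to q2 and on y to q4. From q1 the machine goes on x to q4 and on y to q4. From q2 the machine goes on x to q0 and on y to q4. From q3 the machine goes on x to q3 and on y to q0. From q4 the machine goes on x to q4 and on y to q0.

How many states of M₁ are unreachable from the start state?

BFS from q3 reaches {q0, q2, q3, q4}; the 1 state(s) q1 are never visited.

1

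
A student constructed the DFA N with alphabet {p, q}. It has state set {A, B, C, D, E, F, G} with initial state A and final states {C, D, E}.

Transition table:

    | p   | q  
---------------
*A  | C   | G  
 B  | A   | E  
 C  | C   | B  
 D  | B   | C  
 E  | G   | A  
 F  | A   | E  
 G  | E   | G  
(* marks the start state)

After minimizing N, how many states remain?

5

States {D,F} cannot be reached from the start state, so discard them.
P0 = {C,E} | {A,B,G}.
On input p, block {C,E} splits into {C} and {E}.
Split {A,B,G} by δ(·,p) → {A} and {B} and {G}.
Stable partition: {C} | {A} | {E} | {B} | {G} — 5 equivalence classes.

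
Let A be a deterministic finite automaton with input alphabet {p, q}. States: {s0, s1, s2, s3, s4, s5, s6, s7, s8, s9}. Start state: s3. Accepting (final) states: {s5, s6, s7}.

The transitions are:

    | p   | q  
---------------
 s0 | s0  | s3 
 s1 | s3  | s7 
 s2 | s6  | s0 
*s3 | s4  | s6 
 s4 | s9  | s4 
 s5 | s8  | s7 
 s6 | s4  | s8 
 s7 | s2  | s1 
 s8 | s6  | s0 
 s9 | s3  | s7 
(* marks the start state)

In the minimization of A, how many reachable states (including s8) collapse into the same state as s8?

2

First remove the unreachable states {s5}; 9 states remain.
P0 = {s6,s7} | {s0,s1,s2,s3,s4,s8,s9}.
On input p, block {s0,s1,s2,s3,s4,s8,s9} splits into {s0,s1,s3,s4,s9} and {s2,s8}.
Split {s6,s7} by δ(·,p) → {s6} and {s7}.
Refine {s0,s1,s3,s4,s9} on symbol q: members go to different blocks, giving {s0,s4} and {s1,s9} and {s3}.
Refine {s0,s4} on symbol p: members go to different blocks, giving {s0} and {s4}.
Stable partition: {s6} | {s0} | {s2,s8} | {s7} | {s1,s9} | {s3} | {s4} — 7 equivalence classes.
The equivalence class containing s8 is {s2,s8}, of size 2.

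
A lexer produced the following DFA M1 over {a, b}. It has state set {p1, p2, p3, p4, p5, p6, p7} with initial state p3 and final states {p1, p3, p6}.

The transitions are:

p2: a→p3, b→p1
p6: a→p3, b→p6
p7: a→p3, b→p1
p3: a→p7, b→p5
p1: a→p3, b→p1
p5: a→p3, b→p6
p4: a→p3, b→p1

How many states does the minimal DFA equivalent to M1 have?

3

Reachable states from the start: {p1,p3,p5,p6,p7}. Unreachable: {p2,p4} — drop them.
P0 = {p1,p3,p6} | {p5,p7}.
Refine {p1,p3,p6} on symbol a: members go to different blocks, giving {p1,p6} and {p3}.
Stable partition: {p1,p6} | {p5,p7} | {p3} — 3 equivalence classes.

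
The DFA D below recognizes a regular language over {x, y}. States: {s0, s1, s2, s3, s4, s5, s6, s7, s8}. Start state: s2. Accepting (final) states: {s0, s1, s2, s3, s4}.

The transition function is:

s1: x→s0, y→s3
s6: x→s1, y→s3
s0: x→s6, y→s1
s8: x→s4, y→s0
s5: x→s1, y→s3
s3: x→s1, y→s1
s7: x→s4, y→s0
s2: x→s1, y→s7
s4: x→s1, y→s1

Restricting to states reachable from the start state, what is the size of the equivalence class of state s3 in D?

Reachable states from the start: {s0,s1,s2,s3,s4,s6,s7}. Unreachable: {s5,s8} — drop them.
Initial partition by acceptance: {s0,s1,s2,s3,s4} | {s6,s7}.
Refine {s0,s1,s2,s3,s4} on symbol x: members go to different blocks, giving {s1,s2,s3,s4} and {s0}.
Refine {s1,s2,s3,s4} on symbol x: members go to different blocks, giving {s2,s3,s4} and {s1}.
Split {s2,s3,s4} by δ(·,y) → {s3,s4} and {s2}.
Refine {s6,s7} on symbol x: members go to different blocks, giving {s6} and {s7}.
Stable partition: {s3,s4} | {s6} | {s0} | {s1} | {s2} | {s7} — 6 equivalence classes.
State s3 belongs to the block {s3,s4}, which has 2 states.

2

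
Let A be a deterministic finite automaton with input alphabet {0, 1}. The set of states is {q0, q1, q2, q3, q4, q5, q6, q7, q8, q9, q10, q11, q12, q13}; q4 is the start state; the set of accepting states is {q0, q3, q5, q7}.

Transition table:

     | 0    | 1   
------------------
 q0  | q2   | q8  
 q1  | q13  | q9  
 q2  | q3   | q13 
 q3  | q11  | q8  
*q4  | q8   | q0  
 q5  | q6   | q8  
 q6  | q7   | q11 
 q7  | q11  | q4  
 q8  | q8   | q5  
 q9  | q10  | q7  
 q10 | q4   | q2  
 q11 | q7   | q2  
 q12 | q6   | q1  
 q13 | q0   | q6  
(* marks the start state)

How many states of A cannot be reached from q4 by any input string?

BFS from q4 reaches {q0, q2, q3, q4, q5, q6, q7, q8, q11, q13}; the 4 state(s) q1, q9, q10, q12 are never visited.

4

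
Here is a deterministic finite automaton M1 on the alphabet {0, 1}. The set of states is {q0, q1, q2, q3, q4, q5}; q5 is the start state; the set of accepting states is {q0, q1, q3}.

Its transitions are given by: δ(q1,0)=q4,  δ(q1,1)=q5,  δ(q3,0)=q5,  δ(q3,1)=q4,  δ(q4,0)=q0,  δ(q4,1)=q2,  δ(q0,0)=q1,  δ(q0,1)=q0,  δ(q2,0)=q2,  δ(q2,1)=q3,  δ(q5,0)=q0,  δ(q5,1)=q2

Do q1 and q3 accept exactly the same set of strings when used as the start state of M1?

Yes

All states are reachable from the start state.
Start with accepting vs non-accepting: {q0,q1,q3} | {q2,q4,q5}.
Refine {q0,q1,q3} on symbol 0: members go to different blocks, giving {q1,q3} and {q0}.
Refine {q2,q4,q5} on symbol 0: members go to different blocks, giving {q4,q5} and {q2}.
Stable partition: {q1,q3} | {q4,q5} | {q0} | {q2} — 4 equivalence classes.
q1 and q3 lie in the same block of the stable partition, so they are equivalent — no string distinguishes them.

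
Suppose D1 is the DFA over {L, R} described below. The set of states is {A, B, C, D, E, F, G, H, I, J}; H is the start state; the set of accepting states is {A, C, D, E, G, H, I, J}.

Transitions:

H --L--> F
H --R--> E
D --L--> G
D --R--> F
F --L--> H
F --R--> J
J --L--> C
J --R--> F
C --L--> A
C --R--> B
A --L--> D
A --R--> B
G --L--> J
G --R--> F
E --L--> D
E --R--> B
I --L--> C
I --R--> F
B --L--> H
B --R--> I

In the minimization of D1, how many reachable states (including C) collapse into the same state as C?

7

Every state is reachable, so we keep all 10.
Initial partition by acceptance: {A,C,D,E,G,H,I,J} | {B,F}.
Split {A,C,D,E,G,H,I,J} by δ(·,L) → {A,C,D,E,G,I,J} and {H}.
The partition is now stable with 3 blocks: {A,C,D,E,G,I,J} | {B,F} | {H}.
The equivalence class containing C is {A,C,D,E,G,I,J}, of size 7.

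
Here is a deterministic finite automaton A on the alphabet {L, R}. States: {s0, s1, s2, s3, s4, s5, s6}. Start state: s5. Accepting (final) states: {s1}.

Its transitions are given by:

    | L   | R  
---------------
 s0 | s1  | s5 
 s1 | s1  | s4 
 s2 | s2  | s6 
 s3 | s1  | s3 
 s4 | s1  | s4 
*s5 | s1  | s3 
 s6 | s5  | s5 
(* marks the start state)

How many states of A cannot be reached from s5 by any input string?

3

No path from s5 leads to s0, s2, s6; the other 4 states are all reachable.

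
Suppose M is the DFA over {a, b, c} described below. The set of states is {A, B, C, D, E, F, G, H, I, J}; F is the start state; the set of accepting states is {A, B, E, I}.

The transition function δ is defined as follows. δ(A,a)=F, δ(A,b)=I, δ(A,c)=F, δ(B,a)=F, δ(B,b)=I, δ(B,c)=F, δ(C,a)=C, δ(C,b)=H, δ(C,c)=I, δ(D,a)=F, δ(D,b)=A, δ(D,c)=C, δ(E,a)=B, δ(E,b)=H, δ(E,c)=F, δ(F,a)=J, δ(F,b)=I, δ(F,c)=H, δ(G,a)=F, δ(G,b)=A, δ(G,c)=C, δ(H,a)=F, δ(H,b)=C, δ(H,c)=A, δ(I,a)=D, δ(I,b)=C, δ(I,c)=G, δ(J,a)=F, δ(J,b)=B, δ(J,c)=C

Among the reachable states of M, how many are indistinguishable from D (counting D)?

First remove the unreachable states {E}; 9 states remain.
P0 = {A,B,I} | {C,D,F,G,H,J}.
Refine {A,B,I} on symbol b: members go to different blocks, giving {A,B} and {I}.
Refine {C,D,F,G,H,J} on symbol b: members go to different blocks, giving {D,G,J} and {C,H} and {F}.
On input a, block {C,H} splits into {C} and {H}.
The partition is now stable with 6 blocks: {A,B} | {D,G,J} | {I} | {C} | {F} | {H}.
State D belongs to the block {D,G,J}, which has 3 states.

3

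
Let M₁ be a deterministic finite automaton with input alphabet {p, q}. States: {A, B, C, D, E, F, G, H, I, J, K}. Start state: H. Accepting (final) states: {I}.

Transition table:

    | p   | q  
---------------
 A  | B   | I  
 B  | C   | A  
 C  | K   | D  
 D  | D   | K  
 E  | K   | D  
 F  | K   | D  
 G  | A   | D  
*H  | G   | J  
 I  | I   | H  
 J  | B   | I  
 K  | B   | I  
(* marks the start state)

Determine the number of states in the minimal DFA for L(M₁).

5

Reachable states from the start: {A,B,C,D,G,H,I,J,K}. Unreachable: {E,F} — drop them.
Initial partition by acceptance: {I} | {A,B,C,D,G,H,J,K}.
Split {A,B,C,D,G,H,J,K} by δ(·,q) → {B,C,D,G,H} and {A,J,K}.
On input p, block {B,C,D,G,H} splits into {B,D,H} and {C,G}.
Split {B,D,H} by δ(·,p) → {B,H} and {D}.
Stable partition: {I} | {B,H} | {A,J,K} | {C,G} | {D} — 5 equivalence classes.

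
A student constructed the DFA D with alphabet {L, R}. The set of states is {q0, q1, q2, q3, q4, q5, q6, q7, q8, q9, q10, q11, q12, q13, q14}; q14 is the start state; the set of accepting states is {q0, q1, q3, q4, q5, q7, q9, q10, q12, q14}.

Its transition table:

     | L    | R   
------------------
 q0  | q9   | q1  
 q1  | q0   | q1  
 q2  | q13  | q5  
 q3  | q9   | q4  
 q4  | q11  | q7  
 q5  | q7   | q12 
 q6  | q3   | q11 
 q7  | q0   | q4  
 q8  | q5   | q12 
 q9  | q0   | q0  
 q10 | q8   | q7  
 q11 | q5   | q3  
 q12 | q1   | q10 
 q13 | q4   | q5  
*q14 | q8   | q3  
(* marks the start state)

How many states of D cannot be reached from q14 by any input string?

Starting at q14 and following transitions, the reachable set is {q0, q1, q3, q4, q5, q7, q8, q9, q10, q11, q12, q14}. That leaves q2, q6, q13 unreachable — 3 in total.

3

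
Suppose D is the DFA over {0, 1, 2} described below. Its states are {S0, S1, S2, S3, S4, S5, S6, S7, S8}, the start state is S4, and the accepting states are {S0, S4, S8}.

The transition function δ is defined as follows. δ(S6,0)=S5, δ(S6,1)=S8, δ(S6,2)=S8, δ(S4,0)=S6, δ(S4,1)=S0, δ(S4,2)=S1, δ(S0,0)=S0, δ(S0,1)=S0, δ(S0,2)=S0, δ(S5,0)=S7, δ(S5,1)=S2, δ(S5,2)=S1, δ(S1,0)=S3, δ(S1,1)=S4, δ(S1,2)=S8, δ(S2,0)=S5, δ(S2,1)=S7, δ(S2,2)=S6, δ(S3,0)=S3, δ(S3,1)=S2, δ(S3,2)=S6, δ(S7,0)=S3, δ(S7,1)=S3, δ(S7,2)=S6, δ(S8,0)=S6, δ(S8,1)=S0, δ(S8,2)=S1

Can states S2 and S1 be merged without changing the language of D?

No

All states are reachable from the start state.
Initial partition by acceptance: {S0,S4,S8} | {S1,S2,S3,S5,S6,S7}.
Refine {S0,S4,S8} on symbol 0: members go to different blocks, giving {S4,S8} and {S0}.
Refine {S1,S2,S3,S5,S6,S7} on symbol 1: members go to different blocks, giving {S2,S3,S5,S7} and {S1,S6}.
No further refinement is possible. Final partition (4 blocks): {S4,S8} | {S2,S3,S5,S7} | {S0} | {S1,S6}.
S2 and S1 end up in different blocks, so they are distinguishable. For instance, the string '1' is accepted from only S1.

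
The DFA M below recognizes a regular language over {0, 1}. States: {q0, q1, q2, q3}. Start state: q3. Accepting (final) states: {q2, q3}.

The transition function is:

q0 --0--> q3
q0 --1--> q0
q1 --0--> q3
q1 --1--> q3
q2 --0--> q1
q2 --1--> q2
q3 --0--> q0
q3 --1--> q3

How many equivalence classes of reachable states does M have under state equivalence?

States {q1,q2} cannot be reached from the start state, so discard them.
P0 = {q3} | {q0}.
Stable partition: {q3} | {q0} — 2 equivalence classes.

2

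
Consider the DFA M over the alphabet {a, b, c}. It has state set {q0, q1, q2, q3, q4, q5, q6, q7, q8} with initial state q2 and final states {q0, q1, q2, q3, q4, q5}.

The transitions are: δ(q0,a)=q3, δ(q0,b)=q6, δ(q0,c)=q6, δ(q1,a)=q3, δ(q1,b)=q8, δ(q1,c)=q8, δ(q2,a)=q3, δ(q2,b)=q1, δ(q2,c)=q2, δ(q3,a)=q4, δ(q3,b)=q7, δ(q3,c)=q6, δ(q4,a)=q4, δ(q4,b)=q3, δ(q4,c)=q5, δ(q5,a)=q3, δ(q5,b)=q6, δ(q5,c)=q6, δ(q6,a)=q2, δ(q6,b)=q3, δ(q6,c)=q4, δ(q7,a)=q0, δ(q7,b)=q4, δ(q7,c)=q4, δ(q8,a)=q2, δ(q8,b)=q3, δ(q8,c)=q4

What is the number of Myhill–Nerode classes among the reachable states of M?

6

Initial partition by acceptance: {q0,q1,q2,q3,q4,q5} | {q6,q7,q8}.
Refine {q0,q1,q2,q3,q4,q5} on symbol b: members go to different blocks, giving {q0,q1,q3,q5} and {q2,q4}.
On input a, block {q0,q1,q3,q5} splits into {q0,q1,q5} and {q3}.
On input a, block {q6,q7,q8} splits into {q6,q8} and {q7}.
Split {q2,q4} by δ(·,a) → {q2} and {q4}.
No further refinement is possible. Final partition (6 blocks): {q0,q1,q5} | {q6,q8} | {q2} | {q3} | {q7} | {q4}.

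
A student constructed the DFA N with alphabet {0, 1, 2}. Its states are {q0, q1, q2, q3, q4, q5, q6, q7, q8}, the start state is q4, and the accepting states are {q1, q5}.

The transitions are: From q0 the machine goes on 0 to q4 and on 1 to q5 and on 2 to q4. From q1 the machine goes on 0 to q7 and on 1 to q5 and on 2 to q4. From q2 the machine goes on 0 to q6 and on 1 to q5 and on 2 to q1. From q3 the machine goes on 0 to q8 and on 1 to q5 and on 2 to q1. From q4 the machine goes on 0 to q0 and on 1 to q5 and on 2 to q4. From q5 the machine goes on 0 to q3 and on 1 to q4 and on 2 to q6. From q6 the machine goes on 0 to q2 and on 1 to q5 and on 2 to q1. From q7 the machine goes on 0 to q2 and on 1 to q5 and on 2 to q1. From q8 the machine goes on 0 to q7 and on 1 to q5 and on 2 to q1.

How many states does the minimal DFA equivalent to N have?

All states are reachable from the start state.
Initial partition by acceptance: {q1,q5} | {q0,q2,q3,q4,q6,q7,q8}.
On input 1, block {q1,q5} splits into {q1} and {q5}.
On input 2, block {q0,q2,q3,q4,q6,q7,q8} splits into {q2,q3,q6,q7,q8} and {q0,q4}.
Stable partition: {q1} | {q2,q3,q6,q7,q8} | {q5} | {q0,q4} — 4 equivalence classes.

4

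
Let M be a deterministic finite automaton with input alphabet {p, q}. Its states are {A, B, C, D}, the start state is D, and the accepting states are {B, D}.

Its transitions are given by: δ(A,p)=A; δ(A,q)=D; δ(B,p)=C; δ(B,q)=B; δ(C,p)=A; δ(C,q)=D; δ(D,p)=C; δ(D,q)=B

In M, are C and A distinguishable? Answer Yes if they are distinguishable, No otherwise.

No

All states are reachable from the start state.
P0 = {B,D} | {A,C}.
Stable partition: {B,D} | {A,C} — 2 equivalence classes.
C and A lie in the same block of the stable partition, so they are equivalent — no string distinguishes them.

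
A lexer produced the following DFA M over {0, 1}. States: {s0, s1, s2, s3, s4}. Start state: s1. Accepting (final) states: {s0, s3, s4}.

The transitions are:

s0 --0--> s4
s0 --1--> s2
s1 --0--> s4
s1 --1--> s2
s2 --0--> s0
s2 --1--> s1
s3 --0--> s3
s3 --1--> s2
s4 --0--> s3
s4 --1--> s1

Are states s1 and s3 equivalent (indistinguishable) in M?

No

All states are reachable from the start state.
Start with accepting vs non-accepting: {s0,s3,s4} | {s1,s2}.
The partition is now stable with 2 blocks: {s0,s3,s4} | {s1,s2}.
s1 and s3 end up in different blocks, so they are distinguishable. For instance, the string 'ε' is accepted from only s3.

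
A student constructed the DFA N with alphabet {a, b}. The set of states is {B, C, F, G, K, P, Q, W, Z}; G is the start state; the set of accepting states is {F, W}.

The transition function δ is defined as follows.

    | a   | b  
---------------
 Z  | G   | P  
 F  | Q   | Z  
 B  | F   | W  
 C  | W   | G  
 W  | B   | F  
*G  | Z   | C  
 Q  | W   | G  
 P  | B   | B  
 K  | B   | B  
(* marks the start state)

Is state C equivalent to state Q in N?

Yes

Reachable states from the start: {B,C,F,G,P,Q,W,Z}. Unreachable: {K} — drop them.
Start with accepting vs non-accepting: {F,W} | {B,C,G,P,Q,Z}.
Split {F,W} by δ(·,b) → {W} and {F}.
Split {B,C,G,P,Q,Z} by δ(·,a) → {G,P,Z} and {C,Q} and {B}.
Refine {G,P,Z} on symbol a: members go to different blocks, giving {G,Z} and {P}.
Refine {G,Z} on symbol b: members go to different blocks, giving {G} and {Z}.
No further refinement is possible. Final partition (7 blocks): {W} | {G} | {F} | {C,Q} | {B} | {P} | {Z}.
C and Q lie in the same block of the stable partition, so they are equivalent — no string distinguishes them.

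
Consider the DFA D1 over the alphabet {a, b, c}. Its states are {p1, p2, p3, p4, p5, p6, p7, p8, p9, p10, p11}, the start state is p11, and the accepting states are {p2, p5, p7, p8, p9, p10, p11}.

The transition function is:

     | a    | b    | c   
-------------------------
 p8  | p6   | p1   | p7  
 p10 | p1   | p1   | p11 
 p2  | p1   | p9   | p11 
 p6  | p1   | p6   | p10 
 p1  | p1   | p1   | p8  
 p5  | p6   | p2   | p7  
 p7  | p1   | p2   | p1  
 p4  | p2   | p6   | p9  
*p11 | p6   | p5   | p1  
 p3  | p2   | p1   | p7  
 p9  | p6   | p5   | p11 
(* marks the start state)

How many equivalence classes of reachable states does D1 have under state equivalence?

Reachable states from the start: {p1,p2,p5,p6,p7,p8,p9,p10,p11}. Unreachable: {p3,p4} — drop them.
P0 = {p2,p5,p7,p8,p9,p10,p11} | {p1,p6}.
Split {p2,p5,p7,p8,p9,p10,p11} by δ(·,b) → {p2,p5,p7,p9,p11} and {p8,p10}.
Refine {p2,p5,p7,p9,p11} on symbol c: members go to different blocks, giving {p2,p5,p9} and {p7,p11}.
The partition is now stable with 4 blocks: {p2,p5,p9} | {p1,p6} | {p8,p10} | {p7,p11}.

4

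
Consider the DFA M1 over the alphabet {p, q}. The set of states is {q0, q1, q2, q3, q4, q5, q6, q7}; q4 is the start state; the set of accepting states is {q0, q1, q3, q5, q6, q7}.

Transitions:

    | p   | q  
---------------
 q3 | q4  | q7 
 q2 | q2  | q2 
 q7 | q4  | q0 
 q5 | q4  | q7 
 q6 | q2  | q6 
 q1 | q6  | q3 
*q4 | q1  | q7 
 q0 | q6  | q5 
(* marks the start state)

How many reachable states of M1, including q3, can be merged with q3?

2

Every state is reachable, so we keep all 8.
P0 = {q0,q1,q3,q5,q6,q7} | {q2,q4}.
Split {q0,q1,q3,q5,q6,q7} by δ(·,p) → {q3,q5,q6,q7} and {q0,q1}.
Split {q3,q5,q6,q7} by δ(·,q) → {q3,q5,q6} and {q7}.
On input q, block {q3,q5,q6} splits into {q3,q5} and {q6}.
Refine {q2,q4} on symbol p: members go to different blocks, giving {q2} and {q4}.
The partition is now stable with 6 blocks: {q3,q5} | {q2} | {q0,q1} | {q7} | {q6} | {q4}.
State q3 belongs to the block {q3,q5}, which has 2 states.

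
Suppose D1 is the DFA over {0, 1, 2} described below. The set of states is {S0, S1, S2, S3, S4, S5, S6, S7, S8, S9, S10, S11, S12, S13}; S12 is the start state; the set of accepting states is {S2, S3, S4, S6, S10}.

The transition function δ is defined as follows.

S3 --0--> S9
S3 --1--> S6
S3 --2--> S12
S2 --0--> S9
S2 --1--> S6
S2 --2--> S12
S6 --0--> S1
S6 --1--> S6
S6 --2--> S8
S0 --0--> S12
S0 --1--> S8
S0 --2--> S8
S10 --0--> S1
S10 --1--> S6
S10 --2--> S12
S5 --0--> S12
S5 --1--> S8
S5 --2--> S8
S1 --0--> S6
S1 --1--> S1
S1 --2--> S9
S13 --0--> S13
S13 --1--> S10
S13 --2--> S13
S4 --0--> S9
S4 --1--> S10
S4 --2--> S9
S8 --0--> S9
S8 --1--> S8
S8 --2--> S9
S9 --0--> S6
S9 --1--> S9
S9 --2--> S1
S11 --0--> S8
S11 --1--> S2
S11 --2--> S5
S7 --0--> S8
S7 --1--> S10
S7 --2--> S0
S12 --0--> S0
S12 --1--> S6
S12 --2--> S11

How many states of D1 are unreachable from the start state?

5

BFS from S12 reaches {S0, S1, S2, S5, S6, S8, S9, S11, S12}; the 5 state(s) S3, S4, S7, S10, S13 are never visited.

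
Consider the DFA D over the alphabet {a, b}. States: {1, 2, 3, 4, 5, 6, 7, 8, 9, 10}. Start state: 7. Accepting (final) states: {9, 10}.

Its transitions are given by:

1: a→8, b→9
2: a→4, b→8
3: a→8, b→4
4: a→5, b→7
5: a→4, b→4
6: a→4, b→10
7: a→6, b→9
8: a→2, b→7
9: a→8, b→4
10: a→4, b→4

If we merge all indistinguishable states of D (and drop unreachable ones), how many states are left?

First remove the unreachable states {1,3}; 8 states remain.
Initial partition by acceptance: {9,10} | {2,4,5,6,7,8}.
Split {2,4,5,6,7,8} by δ(·,b) → {2,4,5,8} and {6,7}.
Refine {2,4,5,8} on symbol b: members go to different blocks, giving {2,5} and {4,8}.
On input a, block {6,7} splits into {6} and {7}.
Stable partition: {9,10} | {2,5} | {6} | {4,8} | {7} — 5 equivalence classes.

5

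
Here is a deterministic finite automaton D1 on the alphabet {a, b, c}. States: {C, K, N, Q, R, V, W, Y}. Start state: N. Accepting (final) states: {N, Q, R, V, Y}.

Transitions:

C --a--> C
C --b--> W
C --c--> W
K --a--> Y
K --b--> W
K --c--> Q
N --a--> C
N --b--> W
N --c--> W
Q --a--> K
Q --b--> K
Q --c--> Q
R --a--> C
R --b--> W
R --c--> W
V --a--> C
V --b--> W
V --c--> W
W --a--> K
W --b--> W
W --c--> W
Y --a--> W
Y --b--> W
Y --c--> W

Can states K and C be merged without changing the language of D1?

No

Reachable states from the start: {C,K,N,Q,W,Y}. Unreachable: {R,V} — drop them.
Start with accepting vs non-accepting: {N,Q,Y} | {C,K,W}.
Split {N,Q,Y} by δ(·,c) → {N,Y} and {Q}.
On input a, block {C,K,W} splits into {C,W} and {K}.
Split {C,W} by δ(·,a) → {W} and {C}.
Refine {N,Y} on symbol a: members go to different blocks, giving {Y} and {N}.
The partition is now stable with 6 blocks: {Y} | {W} | {Q} | {K} | {C} | {N}.
K and C end up in different blocks, so they are distinguishable. For instance, the string 'a' is accepted from only K.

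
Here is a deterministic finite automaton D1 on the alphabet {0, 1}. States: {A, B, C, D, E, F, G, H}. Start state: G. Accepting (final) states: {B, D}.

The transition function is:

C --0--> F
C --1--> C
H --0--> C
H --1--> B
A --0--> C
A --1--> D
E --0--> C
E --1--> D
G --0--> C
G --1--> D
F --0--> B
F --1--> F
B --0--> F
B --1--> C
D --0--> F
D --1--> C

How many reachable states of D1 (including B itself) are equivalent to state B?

2

First remove the unreachable states {A,E,H}; 5 states remain.
Start with accepting vs non-accepting: {B,D} | {C,F,G}.
Split {C,F,G} by δ(·,0) → {C,G} and {F}.
Refine {C,G} on symbol 0: members go to different blocks, giving {C} and {G}.
No further refinement is possible. Final partition (4 blocks): {B,D} | {C} | {F} | {G}.
State B belongs to the block {B,D}, which has 2 states.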